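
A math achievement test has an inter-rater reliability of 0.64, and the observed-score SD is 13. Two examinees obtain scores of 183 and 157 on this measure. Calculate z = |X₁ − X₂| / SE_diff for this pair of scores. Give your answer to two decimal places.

SEM = 13.00000 × √(1 − 0.64000) = 13.00000 × √0.36000 ≈ 13.00000 × 0.60000 ≈ 7.80000
SE_diff = SEM × √2 ≈ 7.80000 × 1.41421 ≈ 11.03087
z = 26 / 11.03087 ≈ 2.35702

2.36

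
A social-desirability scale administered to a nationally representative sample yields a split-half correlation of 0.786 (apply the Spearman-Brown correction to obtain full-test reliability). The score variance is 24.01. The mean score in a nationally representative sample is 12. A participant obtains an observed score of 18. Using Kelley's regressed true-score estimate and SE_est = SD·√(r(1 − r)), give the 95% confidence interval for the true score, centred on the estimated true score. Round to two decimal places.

σ = 24.01^(1/2) = 4.9000
Spearman-Brown: r = 2(0.786) / (1 + 0.786) = 1.5720 / 1.7860 ≈ 0.8802
Estimated true score = 0.8802×18 + (1 − 0.8802)×12 ≈ 17.2811
SE_est = SD × √(r(1 − r)) = 4.9000 × √0.1055 ≈ 4.9000 × 0.3248 ≈ 1.5913
95% CI: 17.2811 ± 3.1189 ≈ (14.1622, 20.4000)

[14.16, 20.40]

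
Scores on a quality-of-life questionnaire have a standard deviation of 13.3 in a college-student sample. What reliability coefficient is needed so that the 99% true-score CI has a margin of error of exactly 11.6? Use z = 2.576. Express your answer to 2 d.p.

0.89

SEM needed = half-width / z = 11.6/2.576 ≈ 4.503
r = 1 − (SEM / SD)² = 1 − (4.503 / 13.3)² ≈ 1 − 0.115 ≈ 0.885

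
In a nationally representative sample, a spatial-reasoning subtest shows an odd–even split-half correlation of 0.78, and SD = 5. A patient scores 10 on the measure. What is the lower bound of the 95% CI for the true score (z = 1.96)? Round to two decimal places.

r_full = 2·0.78 / (1 + 0.78) ≈ 0.8764
The standard error of measurement is 5.0000×√(1 − 0.8764) ≈ 5.0000×0.3516 ≈ 1.7578.
Margin = 1.96 × 1.7578 ≈ 3.4453
Lower limit = 10 − 3.4453 ≈ 6.5547

6.55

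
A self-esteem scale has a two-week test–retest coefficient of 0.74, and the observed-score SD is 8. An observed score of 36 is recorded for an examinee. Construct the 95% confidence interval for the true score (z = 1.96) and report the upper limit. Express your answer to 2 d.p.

SEM = 8.000 · √(1 − 0.740) = 8.000 · √0.260 ≈ 8.000 · 0.510 ≈ 4.079
Margin = 1.96 · 4.079 ≈ 7.995
Upper bound: 36 + 7.995 = 43.995

44.00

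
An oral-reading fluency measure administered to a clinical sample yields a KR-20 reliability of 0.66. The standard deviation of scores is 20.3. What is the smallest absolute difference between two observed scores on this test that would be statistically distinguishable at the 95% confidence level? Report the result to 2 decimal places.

SEM = 20.300 × √(1 − 0.660) = 20.300 × √0.340 ≃ 20.300 × 0.583 ≃ 11.837
SE_diff = √2 × SEM ≃ 16.740
Minimum reliable difference = 1.96 × SE_diff ≃ 1.96 × 16.740 ≃ 32.810

32.81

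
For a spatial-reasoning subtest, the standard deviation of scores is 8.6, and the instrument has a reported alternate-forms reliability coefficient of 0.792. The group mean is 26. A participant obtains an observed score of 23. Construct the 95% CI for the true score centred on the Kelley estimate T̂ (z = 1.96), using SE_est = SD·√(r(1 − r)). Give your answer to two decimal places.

T̂ = 0.792(23) + 0.208(26) ≃ 23.624
SE_est = 8.600×√(0.792×0.208) ≃ 3.491
95% CI: 23.624 ± 6.841 ≃ (16.783, 30.465)

[16.78, 30.47]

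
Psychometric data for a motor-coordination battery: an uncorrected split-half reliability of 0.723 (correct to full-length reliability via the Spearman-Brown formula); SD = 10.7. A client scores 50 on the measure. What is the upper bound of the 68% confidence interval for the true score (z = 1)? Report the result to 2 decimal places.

Full-length reliability (Spearman-Brown) = 2(0.723)/(1+0.723) ≃ 0.8392
The standard error of measurement is 10.7000·√(1 − 0.8392) ≃ 10.7000·0.4010 ≃ 4.2902.
Margin = 1 · 4.2902 ≃ 4.2902
Upper limit = 50 + 4.2902 ≃ 54.2902

54.29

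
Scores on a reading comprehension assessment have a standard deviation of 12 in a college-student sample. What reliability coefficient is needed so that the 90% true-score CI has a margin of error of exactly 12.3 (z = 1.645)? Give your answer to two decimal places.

Required SEM = 12.3 / 1.645 ≈ 7.477
r = 1 − (SEM / SD)² = 1 − (7.477 / 12)² ≈ 1 − 0.388 ≈ 0.612

0.61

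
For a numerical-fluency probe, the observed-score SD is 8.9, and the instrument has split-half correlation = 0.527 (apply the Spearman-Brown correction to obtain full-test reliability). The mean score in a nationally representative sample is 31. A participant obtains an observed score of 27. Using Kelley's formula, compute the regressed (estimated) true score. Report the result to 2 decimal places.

28.24

r_full = 2·0.527 / (1 + 0.527) ≃ 0.690
Estimated true score = 0.690·27 + (1 − 0.690)·31 ≃ 28.239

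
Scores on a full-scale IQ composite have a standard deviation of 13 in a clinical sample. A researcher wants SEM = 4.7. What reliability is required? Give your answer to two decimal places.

r = 1 − (4.700/13)² ≈ 1 − 0.131 ≈ 0.869

0.87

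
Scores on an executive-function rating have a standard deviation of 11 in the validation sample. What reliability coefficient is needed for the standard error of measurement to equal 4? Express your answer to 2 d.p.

0.87

r = 1 − (SEM / SD)² = 1 − (4.000 / 11)² ≈ 1 − 0.132 ≈ 0.868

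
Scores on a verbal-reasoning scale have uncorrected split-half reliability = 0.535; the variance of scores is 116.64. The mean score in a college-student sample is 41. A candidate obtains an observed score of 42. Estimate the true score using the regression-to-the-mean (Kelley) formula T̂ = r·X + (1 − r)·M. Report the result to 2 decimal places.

41.70

r_full = 2·0.535 / (1 + 0.535) ≈ 0.6971
Estimated true score = 0.6971×42 + (1 − 0.6971)×41 ≈ 41.6971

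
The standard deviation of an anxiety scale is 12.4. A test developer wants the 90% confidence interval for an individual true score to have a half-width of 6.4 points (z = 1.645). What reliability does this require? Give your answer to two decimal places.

Required SEM = 6.4 / 1.645 ≈ 3.8906
Required reliability = 1 − (SEM/SD)² = 1 − 0.0984 ≈ 0.9016

0.90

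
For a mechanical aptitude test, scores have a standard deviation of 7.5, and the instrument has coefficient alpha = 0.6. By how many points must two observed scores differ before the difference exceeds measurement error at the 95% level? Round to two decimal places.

SEM = 7.5000 * √(1 − 0.6000) = 7.5000 * √0.4000 ≃ 7.5000 * 0.6325 ≃ 4.7434
SE_diff = SEM * √2 ≃ 4.7434 * 1.4142 ≃ 6.7082
Minimum reliable difference = 1.96 * SE_diff ≃ 1.96 * 6.7082 ≃ 13.1481

13.15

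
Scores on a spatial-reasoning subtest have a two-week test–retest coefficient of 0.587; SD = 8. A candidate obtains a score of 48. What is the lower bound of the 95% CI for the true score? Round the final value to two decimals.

37.92

SEM = 8.000 × √(1 − 0.587) = 8.000 × √0.413 ≈ 8.000 × 0.643 ≈ 5.141
1.96 × SEM ≈ 10.077
Lower limit = 48 − 10.077 ≈ 37.923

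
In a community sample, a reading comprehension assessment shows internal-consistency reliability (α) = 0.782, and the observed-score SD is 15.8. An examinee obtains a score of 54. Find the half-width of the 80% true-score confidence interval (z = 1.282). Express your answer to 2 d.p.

The standard error of measurement is 15.80000*√(1 − 0.78200) ≈ 15.80000*0.46690 ≈ 7.37709.
1.282 * SEM ≈ 9.45743

9.46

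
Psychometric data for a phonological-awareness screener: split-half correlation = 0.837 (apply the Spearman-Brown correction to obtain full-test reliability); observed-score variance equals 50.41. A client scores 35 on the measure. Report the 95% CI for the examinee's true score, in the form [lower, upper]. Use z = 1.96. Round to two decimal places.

SD = √50.41 ≈ 7.10000
r_full = 2·0.837 / (1 + 0.837) ≈ 0.91127
SEM = 7.10000·√(1 − 0.91127) ≈ 2.11494
Half-width = 1.96·2.11494 ≈ 4.14528
95% CI: 35 ± 4.14528 = [30.85472, 39.14528]

[30.85, 39.15]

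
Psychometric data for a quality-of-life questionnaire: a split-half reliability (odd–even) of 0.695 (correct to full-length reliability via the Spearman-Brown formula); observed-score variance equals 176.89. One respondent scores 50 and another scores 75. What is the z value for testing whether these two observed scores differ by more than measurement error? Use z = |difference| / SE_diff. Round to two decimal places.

3.13

SD = √176.89 ≈ 13.300
r_full = 2·0.695 / (1 + 0.695) ≈ 0.820
The standard error of measurement is 13.300*√(1 − 0.820) ≈ 13.300*0.424 ≈ 5.642.
Standard error of the difference = 5.642·√2 ≈ 7.979
z = |50 − 75| / 7.979 = 25 / 7.979 ≈ 3.133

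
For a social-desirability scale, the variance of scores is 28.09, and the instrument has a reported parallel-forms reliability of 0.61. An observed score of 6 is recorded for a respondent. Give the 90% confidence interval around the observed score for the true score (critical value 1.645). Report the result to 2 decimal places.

[0.56, 11.44]

SD = √28.09 ≈ 5.3000
SEM = 5.3000 * √(1 − 0.6100) = 5.3000 * √0.3900 ≈ 5.3000 * 0.6245 ≈ 3.3098
1.645 * SEM ≈ 5.4447
90% CI: 6 ± 5.4447 = [0.5553, 11.4447]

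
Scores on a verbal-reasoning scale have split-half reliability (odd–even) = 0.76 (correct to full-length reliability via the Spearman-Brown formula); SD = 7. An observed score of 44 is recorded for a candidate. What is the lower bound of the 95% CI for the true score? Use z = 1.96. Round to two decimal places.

38.93

Spearman-Brown: r = 2(0.76) / (1 + 0.76) = 1.5200 / 1.7600 ≈ 0.8636
SEM = 7.0000 · √(1 − 0.8636) = 7.0000 · √0.1364 ≈ 7.0000 · 0.3693 ≈ 2.5849
1.96 · SEM ≈ 5.0664
Lower bound: 44 − 5.0664 = 38.9336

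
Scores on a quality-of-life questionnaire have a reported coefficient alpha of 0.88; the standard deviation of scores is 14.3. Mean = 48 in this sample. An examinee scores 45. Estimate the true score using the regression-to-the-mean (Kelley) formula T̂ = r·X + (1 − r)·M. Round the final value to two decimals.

Estimated true score = 0.880*45 + (1 − 0.880)*48 ≃ 45.360

45.36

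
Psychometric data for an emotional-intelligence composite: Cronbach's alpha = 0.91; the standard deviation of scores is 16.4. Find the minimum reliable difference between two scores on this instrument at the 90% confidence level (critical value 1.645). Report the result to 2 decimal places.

11.45

SEM = 16.400 × √(1 − 0.910) = 16.400 × √0.090 ≈ 16.400 × 0.300 ≈ 4.920
SE_diff = SEM × √2 ≈ 4.920 × 1.414 ≈ 6.958
Minimum reliable difference = 1.645 × SE_diff ≈ 1.645 × 6.958 ≈ 11.446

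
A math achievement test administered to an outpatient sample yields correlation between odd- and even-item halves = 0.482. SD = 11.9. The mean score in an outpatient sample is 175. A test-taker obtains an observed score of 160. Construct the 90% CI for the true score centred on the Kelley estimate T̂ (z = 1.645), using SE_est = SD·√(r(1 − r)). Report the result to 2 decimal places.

[155.91, 174.58]

r_full = 2·0.482 / (1 + 0.482) ≈ 0.65047
T̂ = r·X + (1 − r)·M = 0.65047×160 + 0.34953×175 ≈ 104.07557 + 61.16734 ≈ 165.24291
SE_est = SD × √(r(1 − r)) = 11.90000 × √0.22736 ≈ 11.90000 × 0.47682 ≈ 5.67417
CI = 165.24291 ± 1.645 × 5.67417 → [155.90891, 174.57692]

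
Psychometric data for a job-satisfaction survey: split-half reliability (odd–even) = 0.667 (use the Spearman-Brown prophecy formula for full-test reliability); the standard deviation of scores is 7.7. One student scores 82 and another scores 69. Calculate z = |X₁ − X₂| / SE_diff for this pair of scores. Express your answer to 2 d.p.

2.67

r_full = 2·0.667 / (1 + 0.667) ≈ 0.800
SEM = 7.700 * √(1 − 0.800) = 7.700 * √0.200 ≈ 7.700 * 0.447 ≈ 3.441
SE_diff = SEM * √2 ≈ 3.441 * 1.414 ≈ 4.867
z = 13 / 4.867 ≈ 2.671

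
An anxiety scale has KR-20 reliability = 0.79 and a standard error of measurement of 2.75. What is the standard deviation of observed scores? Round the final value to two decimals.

6.00

SD = 2.75 / √(1 − 0.79) ≈ 6.001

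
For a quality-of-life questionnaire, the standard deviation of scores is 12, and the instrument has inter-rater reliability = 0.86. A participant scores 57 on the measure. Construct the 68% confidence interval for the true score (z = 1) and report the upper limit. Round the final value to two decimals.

61.49

The standard error of measurement is 12.000*√(1 − 0.860) ≃ 12.000*0.374 ≃ 4.490.
Margin = 1 * 4.490 ≃ 4.490
Upper bound: 57 + 4.490 = 61.490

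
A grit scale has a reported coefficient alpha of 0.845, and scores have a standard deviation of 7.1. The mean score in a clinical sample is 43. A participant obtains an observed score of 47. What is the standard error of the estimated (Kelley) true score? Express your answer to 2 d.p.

2.57

SE_est = SD · √(r(1 − r)) = 7.10000 · √0.13098 ≈ 7.10000 · 0.36190 ≈ 2.56952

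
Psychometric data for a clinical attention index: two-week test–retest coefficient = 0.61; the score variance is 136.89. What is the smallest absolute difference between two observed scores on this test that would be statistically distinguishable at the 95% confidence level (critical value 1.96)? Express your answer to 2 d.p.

20.25

SD = √136.89 ≈ 11.700
SEM = 11.700 * √(1 − 0.610) = 11.700 * √0.390 ≈ 11.700 * 0.624 ≈ 7.307
SE_diff = SEM * √2 ≈ 7.307 * 1.414 ≈ 10.333
Minimum reliable difference = 1.96 * SE_diff ≈ 1.96 * 10.333 ≈ 20.253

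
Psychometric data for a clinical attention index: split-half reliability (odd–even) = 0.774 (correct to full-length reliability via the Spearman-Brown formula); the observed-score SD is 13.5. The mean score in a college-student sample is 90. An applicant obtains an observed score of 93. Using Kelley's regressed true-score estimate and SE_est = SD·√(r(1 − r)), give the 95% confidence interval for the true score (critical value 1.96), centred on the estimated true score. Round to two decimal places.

Spearman-Brown: r = 2(0.774) / (1 + 0.774) = 1.5480 / 1.7740 ≈ 0.8726
T̂ = r·X + (1 − r)·M = 0.8726·93 + 0.1274·90 ≈ 81.1522 + 11.4656 ≈ 92.6178
SE_est = SD · √(r(1 − r)) = 13.5000 · √0.1112 ≈ 13.5000 · 0.3334 ≈ 4.5011
95% CI: 92.6178 ± 8.8222 ≈ (83.7956, 101.4400)

[83.80, 101.44]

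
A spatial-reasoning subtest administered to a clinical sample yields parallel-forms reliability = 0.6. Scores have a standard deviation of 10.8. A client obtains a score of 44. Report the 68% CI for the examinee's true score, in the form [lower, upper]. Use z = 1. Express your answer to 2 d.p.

[37.17, 50.83]

SEM = 10.800 · √(1 − 0.600) = 10.800 · √0.400 ≈ 10.800 · 0.632 ≈ 6.831
1 · SEM ≈ 6.831
Interval: (37.169, 50.831)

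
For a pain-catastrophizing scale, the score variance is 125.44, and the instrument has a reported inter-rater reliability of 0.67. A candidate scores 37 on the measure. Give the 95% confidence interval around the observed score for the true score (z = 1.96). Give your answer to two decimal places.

[24.39, 49.61]

SD = √125.44 ≈ 11.200
SEM = 11.200 * √(1 − 0.670) = 11.200 * √0.330 ≈ 11.200 * 0.574 ≈ 6.434
Margin = 1.96 * 6.434 ≈ 12.610
Interval: (24.390, 49.610)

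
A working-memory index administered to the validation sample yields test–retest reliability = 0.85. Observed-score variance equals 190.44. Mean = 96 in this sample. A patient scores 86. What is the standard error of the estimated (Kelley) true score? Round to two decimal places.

4.93

SD = √190.44 = 13.8000
SE_est = SD × √(r(1 − r)) = 13.8000 × √0.1275 ≈ 13.8000 × 0.3571 ≈ 4.9276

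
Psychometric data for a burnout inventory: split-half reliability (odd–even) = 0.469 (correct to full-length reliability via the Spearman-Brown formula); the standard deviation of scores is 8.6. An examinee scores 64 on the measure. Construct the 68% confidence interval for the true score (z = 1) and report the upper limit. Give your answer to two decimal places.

r_full = 2·0.469 / (1 + 0.469) ≈ 0.6385
The standard error of measurement is 8.6000·√(1 − 0.6385) ≈ 8.6000·0.6012 ≈ 5.1705.
Half-width = 1·5.1705 ≈ 5.1705
Upper bound: 64 + 5.1705 = 69.1705

69.17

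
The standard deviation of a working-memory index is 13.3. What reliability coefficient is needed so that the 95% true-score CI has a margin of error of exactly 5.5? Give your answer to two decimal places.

SEM needed = half-width / z = 5.5/1.96 ≈ 2.8061
r = 1 − (SEM / SD)² = 1 − (2.8061 / 13.3)² ≈ 1 − 0.0445 ≈ 0.9555

0.96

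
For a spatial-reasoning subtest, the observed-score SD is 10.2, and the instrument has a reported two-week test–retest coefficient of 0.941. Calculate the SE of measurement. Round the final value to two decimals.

The standard error of measurement is 10.20000*√(1 − 0.94100) ≈ 10.20000*0.24290 ≈ 2.47757.

2.48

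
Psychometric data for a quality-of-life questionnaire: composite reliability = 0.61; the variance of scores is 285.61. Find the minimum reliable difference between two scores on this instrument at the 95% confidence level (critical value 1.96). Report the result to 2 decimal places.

29.25

SD = √285.61 ≃ 16.900
The standard error of measurement is 16.900*√(1 − 0.610) ≃ 16.900*0.624 ≃ 10.554.
SE_diff = √2 * SEM ≃ 14.926
Smallest detectable difference = 1.96*14.926 ≃ 29.254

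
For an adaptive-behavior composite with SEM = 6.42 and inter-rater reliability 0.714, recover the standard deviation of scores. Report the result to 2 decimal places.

12.00

SD = SEM / √(1 − r) = 6.42 / √0.28600 ≈ 6.42 / 0.53479 ≈ 12.00472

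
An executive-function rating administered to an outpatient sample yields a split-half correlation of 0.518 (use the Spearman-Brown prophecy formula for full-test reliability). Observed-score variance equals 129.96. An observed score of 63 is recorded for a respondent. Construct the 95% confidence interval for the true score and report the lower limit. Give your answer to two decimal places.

50.41

SD = √129.96 ≈ 11.4000
r_full = 2·0.518 / (1 + 0.518) ≈ 0.6825
SEM = 11.4000 * √(1 − 0.6825) = 11.4000 * √0.3175 ≈ 11.4000 * 0.5635 ≈ 6.4238
Half-width = 1.96*6.4238 ≈ 12.5907
Lower bound: 63 − 12.5907 = 50.4093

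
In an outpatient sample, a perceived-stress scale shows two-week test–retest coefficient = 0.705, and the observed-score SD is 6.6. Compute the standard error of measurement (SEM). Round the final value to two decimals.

3.58

SEM = 6.6000×√(1 − 0.7050) ≈ 3.5847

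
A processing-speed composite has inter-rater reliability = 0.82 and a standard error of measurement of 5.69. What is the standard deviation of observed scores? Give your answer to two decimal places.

13.41

SD = 5.69 / √(1 − 0.82) ≈ 13.411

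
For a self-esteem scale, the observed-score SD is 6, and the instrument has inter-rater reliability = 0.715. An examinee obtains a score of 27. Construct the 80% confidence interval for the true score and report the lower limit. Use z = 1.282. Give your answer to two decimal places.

SEM = 6.0000 * √(1 − 0.7150) = 6.0000 * √0.2850 ≃ 6.0000 * 0.5339 ≃ 3.2031
1.282 * SEM ≃ 4.1064
Lower bound: 27 − 4.1064 = 22.8936

22.89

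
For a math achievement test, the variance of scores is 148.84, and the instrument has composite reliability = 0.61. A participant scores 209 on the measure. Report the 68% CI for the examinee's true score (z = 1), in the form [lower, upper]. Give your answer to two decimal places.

σ = 148.84^(1/2) = 12.2000
The standard error of measurement is 12.2000×√(1 − 0.6100) ≈ 12.2000×0.6245 ≈ 7.6189.
Margin = 1 × 7.6189 ≈ 7.6189
Interval: (201.3811, 216.6189)

[201.38, 216.62]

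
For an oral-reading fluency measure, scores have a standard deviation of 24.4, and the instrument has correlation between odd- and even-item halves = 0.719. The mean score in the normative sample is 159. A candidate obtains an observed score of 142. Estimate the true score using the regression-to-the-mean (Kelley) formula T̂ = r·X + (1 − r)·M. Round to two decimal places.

144.78

Full-length reliability (Spearman-Brown) = 2(0.719)/(1+0.719) ≈ 0.837
T̂ = 0.837(142) + 0.163(159) ≈ 144.779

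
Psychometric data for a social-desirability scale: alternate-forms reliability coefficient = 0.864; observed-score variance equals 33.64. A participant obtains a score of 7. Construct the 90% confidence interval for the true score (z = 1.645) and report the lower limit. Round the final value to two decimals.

SD = √33.64 ≈ 5.800
SEM = 5.800 × √(1 − 0.864) = 5.800 × √0.136 ≈ 5.800 × 0.369 ≈ 2.139
Margin = 1.645 × 2.139 ≈ 3.519
Lower limit = 7 − 3.519 ≈ 3.481

3.48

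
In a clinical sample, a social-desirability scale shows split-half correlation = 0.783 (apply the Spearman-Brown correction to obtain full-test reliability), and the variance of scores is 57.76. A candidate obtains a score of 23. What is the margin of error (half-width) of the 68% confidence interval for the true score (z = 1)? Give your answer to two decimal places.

SD = √57.76 = 7.60000
r_full = 2·0.783 / (1 + 0.783) ≃ 0.87830
SEM = 7.60000×√(1 − 0.87830) ≃ 2.65135
Half-width = 1×2.65135 ≃ 2.65135

2.65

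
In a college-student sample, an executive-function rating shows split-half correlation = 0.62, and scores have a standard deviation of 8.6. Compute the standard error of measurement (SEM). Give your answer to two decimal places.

4.17

Full-length reliability (Spearman-Brown) = 2(0.62)/(1+0.62) ≈ 0.76543
SEM = 8.60000·√(1 − 0.76543) ≈ 4.16517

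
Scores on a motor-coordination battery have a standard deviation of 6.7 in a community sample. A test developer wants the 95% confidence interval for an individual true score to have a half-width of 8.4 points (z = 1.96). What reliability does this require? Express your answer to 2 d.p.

Required SEM = 8.4 / 1.96 ≈ 4.28571
r = 1 − (4.28571/6.7)² ≈ 1 − 0.40916 ≈ 0.59084

0.59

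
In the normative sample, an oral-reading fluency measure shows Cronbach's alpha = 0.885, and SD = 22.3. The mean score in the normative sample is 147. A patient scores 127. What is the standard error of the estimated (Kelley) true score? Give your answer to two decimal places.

7.11

SE_est = SD * √(r(1 − r)) = 22.30000 * √0.10177 ≈ 22.30000 * 0.31902 ≈ 7.11419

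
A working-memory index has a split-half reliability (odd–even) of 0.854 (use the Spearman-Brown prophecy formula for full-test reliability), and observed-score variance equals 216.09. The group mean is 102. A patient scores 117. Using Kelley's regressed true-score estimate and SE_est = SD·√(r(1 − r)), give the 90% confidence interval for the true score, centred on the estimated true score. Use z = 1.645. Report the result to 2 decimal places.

SD = √216.09 ≈ 14.700
Spearman-Brown: r = 2(0.854) / (1 + 0.854) = 1.708 / 1.854 ≈ 0.921
T̂ = r·X + (1 − r)·M = 0.921*117 + 0.079*102 ≈ 107.786 + 8.032 ≈ 115.819
SE_est = SD * √(r(1 − r)) = 14.700 * √0.073 ≈ 14.700 * 0.269 ≈ 3.959
90% CI: 115.819 ± 6.513 ≈ (109.306, 122.332)

[109.31, 122.33]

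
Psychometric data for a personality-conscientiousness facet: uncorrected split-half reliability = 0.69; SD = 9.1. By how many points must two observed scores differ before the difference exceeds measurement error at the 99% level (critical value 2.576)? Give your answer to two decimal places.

14.20

Full-length reliability (Spearman-Brown) = 2(0.69)/(1+0.69) ≈ 0.817
SEM = 9.100 * √(1 − 0.817) = 9.100 * √0.183 ≈ 9.100 * 0.428 ≈ 3.897
Standard error of the difference = 3.897·√2 ≈ 5.512
Minimum reliable difference = 2.576 * SE_diff ≈ 2.576 * 5.512 ≈ 14.198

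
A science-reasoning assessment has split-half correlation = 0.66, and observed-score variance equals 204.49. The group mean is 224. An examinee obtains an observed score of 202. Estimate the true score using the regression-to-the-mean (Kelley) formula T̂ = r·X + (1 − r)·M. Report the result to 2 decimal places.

206.51

Full-length reliability (Spearman-Brown) = 2(0.66)/(1+0.66) ≃ 0.795
T̂ = r·X + (1 − r)·M = 0.795×202 + 0.205×224 ≃ 160.627 + 45.880 ≃ 206.506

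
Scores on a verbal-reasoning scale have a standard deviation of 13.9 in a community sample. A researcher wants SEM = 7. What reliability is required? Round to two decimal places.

r = 1 − (7.00000/13.9)² ≃ 1 − 0.25361 ≃ 0.74639

0.75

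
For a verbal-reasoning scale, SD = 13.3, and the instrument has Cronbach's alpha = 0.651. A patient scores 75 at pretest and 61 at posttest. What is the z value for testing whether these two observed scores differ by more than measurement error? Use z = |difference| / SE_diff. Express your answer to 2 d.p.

The standard error of measurement is 13.300×√(1 − 0.651) ≈ 13.300×0.591 ≈ 7.857.
SE_diff = SEM × √2 ≈ 7.857 × 1.414 ≈ 11.112
z = |75 − 61| / 11.112 = 14 / 11.112 ≈ 1.260

1.26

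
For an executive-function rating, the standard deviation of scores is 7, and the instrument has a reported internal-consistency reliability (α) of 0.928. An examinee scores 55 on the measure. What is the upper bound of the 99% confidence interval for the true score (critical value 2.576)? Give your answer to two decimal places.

59.84

SEM = 7.0000 × √(1 − 0.9280) = 7.0000 × √0.0720 ≈ 7.0000 × 0.2683 ≈ 1.8783
2.576 × SEM ≈ 4.8385
Upper bound: 55 + 4.8385 = 59.8385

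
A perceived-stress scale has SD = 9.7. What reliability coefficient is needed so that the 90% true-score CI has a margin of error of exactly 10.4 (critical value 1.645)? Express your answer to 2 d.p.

0.58

Required SEM = 10.4 / 1.645 ≈ 6.322
r = 1 − (6.322/9.7)² ≈ 1 − 0.425 ≈ 0.575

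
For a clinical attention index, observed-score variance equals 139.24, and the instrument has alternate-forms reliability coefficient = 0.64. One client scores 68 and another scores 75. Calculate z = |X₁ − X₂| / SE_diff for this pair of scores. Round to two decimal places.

0.70

SD = √139.24 ≃ 11.800
SEM = 11.800 · √(1 − 0.640) = 11.800 · √0.360 ≃ 11.800 · 0.600 ≃ 7.080
Standard error of the difference = 7.080·√2 ≃ 10.013
z = 7 / 10.013 ≃ 0.699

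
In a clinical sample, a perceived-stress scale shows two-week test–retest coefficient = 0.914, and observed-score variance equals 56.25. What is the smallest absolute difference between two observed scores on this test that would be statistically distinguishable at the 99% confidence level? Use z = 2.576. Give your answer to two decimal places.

SD = √56.25 ≃ 7.5000
SEM = 7.5000·√(1 − 0.9140) ≃ 2.1994
Standard error of the difference = 2.1994·√2 ≃ 3.1105
Smallest detectable difference = 2.576·3.1105 ≃ 8.0126

8.01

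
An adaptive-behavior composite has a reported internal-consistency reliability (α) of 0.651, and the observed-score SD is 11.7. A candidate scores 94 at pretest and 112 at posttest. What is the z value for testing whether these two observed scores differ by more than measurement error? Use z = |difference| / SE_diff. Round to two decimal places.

SEM = 11.700×√(1 − 0.651) ≃ 6.912
SE_diff = √2 × SEM ≃ 9.775
z = 18 / 9.775 ≃ 1.841

1.84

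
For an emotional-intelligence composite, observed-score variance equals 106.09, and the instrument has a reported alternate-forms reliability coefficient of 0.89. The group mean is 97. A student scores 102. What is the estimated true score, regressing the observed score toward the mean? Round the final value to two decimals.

Estimated true score = 0.890*102 + (1 − 0.890)*97 ≈ 101.450

101.45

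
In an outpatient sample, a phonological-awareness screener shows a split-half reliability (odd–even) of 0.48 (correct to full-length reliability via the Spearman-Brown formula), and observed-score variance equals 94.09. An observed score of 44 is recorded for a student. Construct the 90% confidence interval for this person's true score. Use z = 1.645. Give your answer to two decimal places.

SD = √94.09 = 9.70000
Full-length reliability (Spearman-Brown) = 2(0.48)/(1+0.48) ≈ 0.64865
SEM = 9.70000*√(1 − 0.64865) ≈ 5.74967
Half-width = 1.645*5.74967 ≈ 9.45820
CI = 44 ± 9.45820 → [34.54180, 53.45820]

[34.54, 53.46]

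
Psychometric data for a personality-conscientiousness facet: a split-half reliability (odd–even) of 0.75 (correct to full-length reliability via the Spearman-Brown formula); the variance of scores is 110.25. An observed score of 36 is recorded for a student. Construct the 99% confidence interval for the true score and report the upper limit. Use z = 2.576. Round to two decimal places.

SD = √110.25 = 10.50000
r_full = 2·0.75 / (1 + 0.75) ≈ 0.85714
SEM = 10.50000*√(1 − 0.85714) ≈ 3.96863
Half-width = 2.576*3.96863 ≈ 10.22318
Upper bound: 36 + 10.22318 = 46.22318

46.22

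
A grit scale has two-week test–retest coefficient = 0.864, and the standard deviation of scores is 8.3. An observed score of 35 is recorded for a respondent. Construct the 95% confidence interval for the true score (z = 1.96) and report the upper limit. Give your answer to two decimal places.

41.00

SEM = 8.30000·√(1 − 0.86400) ≃ 3.06089
Half-width = 1.96·3.06089 ≃ 5.99934
Upper limit = 35 + 5.99934 ≃ 40.99934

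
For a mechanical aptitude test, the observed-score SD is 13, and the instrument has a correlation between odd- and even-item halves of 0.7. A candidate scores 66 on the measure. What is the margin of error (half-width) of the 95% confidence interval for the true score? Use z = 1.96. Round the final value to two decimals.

Spearman-Brown: r = 2(0.7) / (1 + 0.7) = 1.4000 / 1.7000 ≈ 0.8235
The standard error of measurement is 13.0000×√(1 − 0.8235) ≈ 13.0000×0.4201 ≈ 5.4611.
Margin = 1.96 × 5.4611 ≈ 10.7037

10.70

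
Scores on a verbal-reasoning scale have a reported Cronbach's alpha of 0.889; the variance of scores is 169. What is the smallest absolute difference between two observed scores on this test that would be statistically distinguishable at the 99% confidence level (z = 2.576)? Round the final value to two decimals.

15.78

SD = √169 ≃ 13.000
The standard error of measurement is 13.000·√(1 − 0.889) ≃ 13.000·0.333 ≃ 4.331.
Standard error of the difference = 4.331·√2 ≃ 6.125
Smallest detectable difference = 2.576·6.125 ≃ 15.778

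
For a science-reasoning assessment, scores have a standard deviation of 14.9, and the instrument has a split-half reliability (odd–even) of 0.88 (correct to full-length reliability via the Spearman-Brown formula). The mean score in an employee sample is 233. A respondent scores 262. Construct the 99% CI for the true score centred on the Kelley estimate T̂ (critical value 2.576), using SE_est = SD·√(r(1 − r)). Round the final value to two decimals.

[250.77, 269.53]

r_full = 2·0.88 / (1 + 0.88) ≃ 0.9362
T̂ = 0.9362(262) + 0.0638(233) ≃ 260.1489
SE_est = 14.9000·√(0.9362·0.0638) ≃ 3.6423
CI = 260.1489 ± 2.576 · 3.6423 → [250.7664, 269.5315]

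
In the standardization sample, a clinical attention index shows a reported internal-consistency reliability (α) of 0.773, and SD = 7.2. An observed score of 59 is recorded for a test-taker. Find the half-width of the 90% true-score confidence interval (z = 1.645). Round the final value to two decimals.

5.64

SEM = 7.2000 × √(1 − 0.7730) = 7.2000 × √0.2270 ≃ 7.2000 × 0.4764 ≃ 3.4304
Half-width = 1.645×3.4304 ≃ 5.6430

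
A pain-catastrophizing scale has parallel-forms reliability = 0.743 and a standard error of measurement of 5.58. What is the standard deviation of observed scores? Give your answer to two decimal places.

11.01

SD = 5.58 / √(1 − 0.743) ≈ 11.007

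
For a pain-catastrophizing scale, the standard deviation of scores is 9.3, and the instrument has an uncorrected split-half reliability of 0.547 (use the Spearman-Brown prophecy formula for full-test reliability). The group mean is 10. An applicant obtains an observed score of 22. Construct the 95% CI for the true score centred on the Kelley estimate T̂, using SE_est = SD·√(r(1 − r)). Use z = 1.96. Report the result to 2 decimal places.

[10.19, 26.78]

Full-length reliability (Spearman-Brown) = 2(0.547)/(1+0.547) ≃ 0.7072
Estimated true score = 0.7072×22 + (1 − 0.7072)×10 ≃ 18.4861
SE_est = SD × √(r(1 − r)) = 9.3000 × √0.2071 ≃ 9.3000 × 0.4551 ≃ 4.2320
95% CI: 18.4861 ± 8.2948 ≃ (10.1913, 26.7809)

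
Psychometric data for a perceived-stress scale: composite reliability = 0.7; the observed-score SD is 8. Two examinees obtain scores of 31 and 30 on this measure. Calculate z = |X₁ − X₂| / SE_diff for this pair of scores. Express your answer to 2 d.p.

SEM = 8.0000 · √(1 − 0.7000) = 8.0000 · √0.3000 ≃ 8.0000 · 0.5477 ≃ 4.3818
SE_diff = √2 · SEM ≃ 6.1968
z = 1 / 6.1968 ≃ 0.1614

0.16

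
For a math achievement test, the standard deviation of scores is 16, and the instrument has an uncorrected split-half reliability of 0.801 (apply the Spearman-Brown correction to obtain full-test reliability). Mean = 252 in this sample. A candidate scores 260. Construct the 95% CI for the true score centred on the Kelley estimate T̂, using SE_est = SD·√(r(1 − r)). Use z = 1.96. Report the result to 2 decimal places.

r_full = 2·0.801 / (1 + 0.801) ≃ 0.88951
T̂ = 0.88951(260) + 0.11049(252) ≃ 259.11605
SE_est = 16.00000*√(0.88951*0.11049) ≃ 5.01608
CI = 259.11605 ± 1.96 * 5.01608 → [249.28454, 268.94755]

[249.28, 268.95]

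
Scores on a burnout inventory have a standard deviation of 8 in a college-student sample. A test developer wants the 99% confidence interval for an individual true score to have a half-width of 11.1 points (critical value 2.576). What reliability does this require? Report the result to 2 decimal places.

0.71

Required SEM = 11.1 / 2.576 ≃ 4.3090
Required reliability = 1 − (SEM/SD)² = 1 − 0.2901 ≃ 0.7099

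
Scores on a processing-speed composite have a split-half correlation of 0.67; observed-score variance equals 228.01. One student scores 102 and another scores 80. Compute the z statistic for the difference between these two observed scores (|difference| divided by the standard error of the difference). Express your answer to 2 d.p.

2.32

SD = √228.01 ≈ 15.100
r_full = 2·0.67 / (1 + 0.67) ≈ 0.802
SEM = 15.100 * √(1 − 0.802) = 15.100 * √0.198 ≈ 15.100 * 0.445 ≈ 6.712
SE_diff = SEM * √2 ≈ 6.712 * 1.414 ≈ 9.493
z = |102 − 80| / 9.493 = 22 / 9.493 ≈ 2.318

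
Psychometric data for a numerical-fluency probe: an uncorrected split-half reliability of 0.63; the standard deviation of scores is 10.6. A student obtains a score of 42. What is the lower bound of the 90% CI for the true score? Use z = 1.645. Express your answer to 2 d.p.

33.69

Spearman-Brown: r = 2(0.63) / (1 + 0.63) = 1.260 / 1.630 ≃ 0.773
SEM = 10.600 * √(1 − 0.773) = 10.600 * √0.227 ≃ 10.600 * 0.476 ≃ 5.050
Margin = 1.645 * 5.050 ≃ 8.308
Lower bound: 42 − 8.308 = 33.692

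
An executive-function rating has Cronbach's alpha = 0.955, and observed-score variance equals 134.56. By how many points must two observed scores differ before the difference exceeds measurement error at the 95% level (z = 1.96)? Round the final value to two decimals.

σ = 134.56^(1/2) = 11.600
SEM = 11.600 · √(1 − 0.955) = 11.600 · √0.045 ≈ 11.600 · 0.212 ≈ 2.461
SE_diff = √2 · SEM ≈ 3.480
Minimum reliable difference = 1.96 · SE_diff ≈ 1.96 · 3.480 ≈ 6.821

6.82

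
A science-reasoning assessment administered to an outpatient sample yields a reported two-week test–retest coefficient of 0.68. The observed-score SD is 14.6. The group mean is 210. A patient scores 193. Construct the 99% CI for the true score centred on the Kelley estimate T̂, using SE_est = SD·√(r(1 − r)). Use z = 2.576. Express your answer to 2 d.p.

[180.90, 215.98]

T̂ = r·X + (1 − r)·M = 0.6800×193 + 0.3200×210 = 131.2400 + 67.2000 ≈ 198.4400
SE_est = SD × √(r(1 − r)) = 14.6000 × √0.2176 ≈ 14.6000 × 0.4665 ≈ 6.8106
99% CI: 198.4400 ± 17.5440 ≈ (180.8960, 215.9840)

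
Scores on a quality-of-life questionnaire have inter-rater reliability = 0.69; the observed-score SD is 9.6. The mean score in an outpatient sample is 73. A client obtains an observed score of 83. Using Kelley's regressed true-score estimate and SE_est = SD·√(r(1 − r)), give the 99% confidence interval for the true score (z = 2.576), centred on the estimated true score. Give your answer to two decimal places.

[68.46, 91.34]

T̂ = 0.6900(83) + 0.3100(73) ≈ 79.9000
SE_est = 9.6000·√[r(1 − r)] ≈ 4.4399
99% CI: 79.9000 ± 11.4373 ≈ (68.4627, 91.3373)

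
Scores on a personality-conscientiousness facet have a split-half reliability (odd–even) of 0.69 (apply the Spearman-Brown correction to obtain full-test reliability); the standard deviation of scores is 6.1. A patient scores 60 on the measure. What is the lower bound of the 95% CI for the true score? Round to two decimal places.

54.88

Full-length reliability (Spearman-Brown) = 2(0.69)/(1+0.69) ≈ 0.8166
SEM = 6.1000 * √(1 − 0.8166) = 6.1000 * √0.1834 ≈ 6.1000 * 0.4283 ≈ 2.6126
Margin = 1.96 * 2.6126 ≈ 5.1206
Lower limit = 60 − 5.1206 ≈ 54.8794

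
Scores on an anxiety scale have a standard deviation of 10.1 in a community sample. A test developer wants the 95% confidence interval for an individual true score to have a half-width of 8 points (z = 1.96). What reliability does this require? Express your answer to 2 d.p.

0.84

SEM needed = half-width / z = 8/1.96 ≃ 4.08163
r = 1 − (4.08163/10.1)² ≃ 1 − 0.16331 ≃ 0.83669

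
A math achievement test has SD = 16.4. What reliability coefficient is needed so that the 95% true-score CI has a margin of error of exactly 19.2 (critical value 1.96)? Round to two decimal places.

0.64

Required SEM = 19.2 / 1.96 ≈ 9.7959
Required reliability = 1 − (SEM/SD)² = 1 − 0.3568 ≈ 0.6432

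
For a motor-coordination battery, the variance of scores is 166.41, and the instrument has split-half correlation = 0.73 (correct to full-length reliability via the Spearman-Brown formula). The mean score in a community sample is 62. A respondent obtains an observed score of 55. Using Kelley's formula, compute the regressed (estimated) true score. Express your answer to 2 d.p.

Full-length reliability (Spearman-Brown) = 2(0.73)/(1+0.73) ≈ 0.844
T̂ = 0.844(55) + 0.156(62) ≈ 56.092

56.09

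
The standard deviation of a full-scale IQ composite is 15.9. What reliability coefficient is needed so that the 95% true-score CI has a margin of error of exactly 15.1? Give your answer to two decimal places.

0.77

Required SEM = 15.1 / 1.96 ≈ 7.7041
r = 1 − (7.7041/15.9)² ≈ 1 − 0.2348 ≈ 0.7652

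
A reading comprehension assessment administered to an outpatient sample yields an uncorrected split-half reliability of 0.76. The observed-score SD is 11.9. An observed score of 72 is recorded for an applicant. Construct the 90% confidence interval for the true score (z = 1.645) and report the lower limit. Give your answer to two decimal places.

Full-length reliability (Spearman-Brown) = 2(0.76)/(1+0.76) ≈ 0.8636
SEM = 11.9000×√(1 − 0.8636) ≈ 4.3944
Margin = 1.645 × 4.3944 ≈ 7.2287
Lower bound: 72 − 7.2287 = 64.7713

64.77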